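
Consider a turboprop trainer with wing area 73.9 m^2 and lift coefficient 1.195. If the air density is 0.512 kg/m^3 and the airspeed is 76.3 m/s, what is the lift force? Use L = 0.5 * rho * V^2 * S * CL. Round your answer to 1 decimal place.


Step 1: Calculate dynamic pressure q = 0.5 * 0.512 * 76.3^2 = 0.5 * 0.512 * 5821.69 = 1490.3526 Pa
Step 2: Multiply by wing area and lift coefficient: L = 1490.3526 * 73.9 * 1.195
Step 3: L = 110137.0601 * 1.195 = 131613.8 N

131613.8


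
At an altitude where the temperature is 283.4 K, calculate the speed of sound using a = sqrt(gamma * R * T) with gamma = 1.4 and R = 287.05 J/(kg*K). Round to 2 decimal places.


Step 1: gamma * R * T = 1.4 * 287.05 * 283.4 = 113889.958
Step 2: a = sqrt(113889.958) = 337.48 m/s

337.48


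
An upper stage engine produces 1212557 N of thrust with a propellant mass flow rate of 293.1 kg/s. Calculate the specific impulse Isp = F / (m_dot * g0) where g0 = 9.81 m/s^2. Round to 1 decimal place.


Step 1: m_dot * g0 = 293.1 * 9.81 = 2875.31
Step 2: Isp = 1212557 / 2875.31 = 421.7 s

421.7


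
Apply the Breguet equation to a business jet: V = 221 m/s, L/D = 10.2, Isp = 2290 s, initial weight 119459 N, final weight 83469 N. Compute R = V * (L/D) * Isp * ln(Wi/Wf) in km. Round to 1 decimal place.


Step 1: Coefficient = V * (L/D) * Isp = 221 * 10.2 * 2290 = 5162118.0 m
Step 2: Wi/Wf = 119459 / 83469 = 1.431178
Step 3: ln(1.431178) = 0.358498
Step 4: R = 5162118.0 * 0.358498 = 1850608.5 m = 1850.6 km

1850.6


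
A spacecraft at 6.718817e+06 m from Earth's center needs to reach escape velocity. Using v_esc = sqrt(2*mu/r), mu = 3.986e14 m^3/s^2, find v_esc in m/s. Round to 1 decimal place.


Step 1: 2*mu/r = 2 * 3.986e14 / 6.718817e+06 = 118651840.0486
Step 2: v_esc = sqrt(118651840.0486) = 10892.7 m/s

10892.7


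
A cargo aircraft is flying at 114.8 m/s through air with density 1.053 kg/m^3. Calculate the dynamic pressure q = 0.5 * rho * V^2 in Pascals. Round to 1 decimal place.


Step 1: V^2 = 114.8^2 = 13179.04
Step 2: q = 0.5 * 1.053 * 13179.04
Step 3: q = 6938.8 Pa

6938.8


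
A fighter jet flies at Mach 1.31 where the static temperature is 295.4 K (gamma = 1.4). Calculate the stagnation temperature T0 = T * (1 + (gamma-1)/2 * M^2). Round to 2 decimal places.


Step 1: (gamma-1)/2 = 0.2
Step 2: M^2 = 1.7161
Step 3: 1 + 0.2 * 1.7161 = 1.34322
Step 4: T0 = 295.4 * 1.34322 = 396.79 K

396.79


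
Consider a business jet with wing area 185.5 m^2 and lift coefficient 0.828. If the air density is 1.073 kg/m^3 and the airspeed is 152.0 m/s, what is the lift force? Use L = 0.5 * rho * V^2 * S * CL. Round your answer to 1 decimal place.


Step 1: Calculate dynamic pressure q = 0.5 * 1.073 * 152.0^2 = 0.5 * 1.073 * 23104.0 = 12395.296 Pa
Step 2: Multiply by wing area and lift coefficient: L = 12395.296 * 185.5 * 0.828
Step 3: L = 2299327.408 * 0.828 = 1903843.1 N

1903843.1


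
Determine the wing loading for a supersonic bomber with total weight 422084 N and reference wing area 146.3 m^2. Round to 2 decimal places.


Step 1: Wing loading = W / S = 422084 / 146.3
Step 2: Wing loading = 2885.06 N/m^2

2885.06


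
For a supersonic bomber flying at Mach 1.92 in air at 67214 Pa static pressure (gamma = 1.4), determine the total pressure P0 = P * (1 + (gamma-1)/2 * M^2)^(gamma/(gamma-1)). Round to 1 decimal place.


Step 1: (gamma-1)/2 * M^2 = 0.2 * 3.6864 = 0.73728
Step 2: 1 + 0.73728 = 1.73728
Step 3: Exponent gamma/(gamma-1) = 3.5
Step 4: P0 = 67214 * 1.73728^3.5 = 464519.7 Pa

464519.7


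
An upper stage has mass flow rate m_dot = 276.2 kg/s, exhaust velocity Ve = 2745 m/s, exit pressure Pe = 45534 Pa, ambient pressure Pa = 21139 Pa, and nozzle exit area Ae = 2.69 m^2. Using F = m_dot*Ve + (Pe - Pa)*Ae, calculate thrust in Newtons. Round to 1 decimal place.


Step 1: Momentum thrust = m_dot * Ve = 276.2 * 2745 = 758169.0 N
Step 2: Pressure thrust = (Pe - Pa) * Ae = (45534 - 21139) * 2.69 = 65622.55 N
Step 3: Total thrust F = 758169.0 + 65622.55 = 823791.6 N

823791.6


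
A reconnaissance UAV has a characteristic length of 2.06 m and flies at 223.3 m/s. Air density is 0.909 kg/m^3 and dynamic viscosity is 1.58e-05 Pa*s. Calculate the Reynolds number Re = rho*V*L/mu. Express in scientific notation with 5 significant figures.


Step 1: Numerator = rho * V * L = 0.909 * 223.3 * 2.06 = 418.138182
Step 2: Re = 418.138182 / 1.58e-05
Step 3: Re = 2.6464e+07

2.6464e+07


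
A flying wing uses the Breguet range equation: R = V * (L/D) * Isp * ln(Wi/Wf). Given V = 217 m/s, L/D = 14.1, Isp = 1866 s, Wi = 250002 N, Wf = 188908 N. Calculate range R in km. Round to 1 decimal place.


Step 1: Coefficient = V * (L/D) * Isp = 217 * 14.1 * 1866 = 5709400.2 m
Step 2: Wi/Wf = 250002 / 188908 = 1.323406
Step 3: ln(1.323406) = 0.280209
Step 4: R = 5709400.2 * 0.280209 = 1599824.1 m = 1599.8 km

1599.8


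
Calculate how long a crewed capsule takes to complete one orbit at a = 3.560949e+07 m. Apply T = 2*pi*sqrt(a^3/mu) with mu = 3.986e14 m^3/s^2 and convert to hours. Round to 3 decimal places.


Step 1: a^3 / mu = 4.515411e+22 / 3.986e14 = 1.132818e+08
Step 2: sqrt(1.132818e+08) = 10643.3902 s
Step 3: T = 2*pi * 10643.3902 = 66874.39 s
Step 4: T in hours = 66874.39 / 3600 = 18.576 hours

18.576


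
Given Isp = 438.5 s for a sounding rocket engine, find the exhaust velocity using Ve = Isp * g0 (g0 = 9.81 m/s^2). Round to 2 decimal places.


Step 1: Ve = Isp * g0 = 438.5 * 9.81
Step 2: Ve = 4301.69 m/s

4301.69


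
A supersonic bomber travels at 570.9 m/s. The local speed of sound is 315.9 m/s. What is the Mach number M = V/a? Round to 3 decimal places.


Step 1: M = V / a = 570.9 / 315.9
Step 2: M = 1.807

1.807


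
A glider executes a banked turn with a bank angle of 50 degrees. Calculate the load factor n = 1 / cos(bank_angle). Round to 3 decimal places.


Step 1: Convert 50 degrees to radians = 0.872665
Step 2: cos(50 deg) = 0.642788
Step 3: n = 1 / 0.642788 = 1.556

1.556


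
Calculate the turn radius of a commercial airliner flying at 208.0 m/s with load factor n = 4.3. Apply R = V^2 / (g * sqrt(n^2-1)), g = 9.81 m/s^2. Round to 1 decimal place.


Step 1: V^2 = 208.0^2 = 43264.0
Step 2: n^2 - 1 = 4.3^2 - 1 = 17.49
Step 3: sqrt(17.49) = 4.182105
Step 4: R = 43264.0 / (9.81 * 4.182105) = 1054.5 m

1054.5


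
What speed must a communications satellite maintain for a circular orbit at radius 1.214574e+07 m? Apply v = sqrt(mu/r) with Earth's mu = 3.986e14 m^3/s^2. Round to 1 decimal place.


Step 1: mu / r = 3.986e14 / 1.214574e+07 = 32818090.9521
Step 2: v = sqrt(32818090.9521) = 5728.7 m/s

5728.7


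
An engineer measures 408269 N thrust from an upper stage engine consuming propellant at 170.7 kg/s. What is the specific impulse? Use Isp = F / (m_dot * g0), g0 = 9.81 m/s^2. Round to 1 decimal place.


Step 1: m_dot * g0 = 170.7 * 9.81 = 1674.57
Step 2: Isp = 408269 / 1674.57 = 243.8 s

243.8


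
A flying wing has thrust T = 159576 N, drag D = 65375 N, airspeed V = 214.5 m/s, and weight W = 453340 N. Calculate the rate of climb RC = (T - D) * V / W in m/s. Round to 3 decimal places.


Step 1: Excess thrust = T - D = 159576 - 65375 = 94201 N
Step 2: Excess power = 94201 * 214.5 = 20206114.5 W
Step 3: RC = 20206114.5 / 453340 = 44.572 m/s

44.572


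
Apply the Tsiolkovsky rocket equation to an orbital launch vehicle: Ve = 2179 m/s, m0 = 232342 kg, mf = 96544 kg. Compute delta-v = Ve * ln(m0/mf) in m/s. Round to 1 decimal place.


Step 1: Mass ratio m0/mf = 232342 / 96544 = 2.406592
Step 2: ln(2.406592) = 0.878212
Step 3: delta-v = 2179 * 0.878212 = 1913.6 m/s

1913.6


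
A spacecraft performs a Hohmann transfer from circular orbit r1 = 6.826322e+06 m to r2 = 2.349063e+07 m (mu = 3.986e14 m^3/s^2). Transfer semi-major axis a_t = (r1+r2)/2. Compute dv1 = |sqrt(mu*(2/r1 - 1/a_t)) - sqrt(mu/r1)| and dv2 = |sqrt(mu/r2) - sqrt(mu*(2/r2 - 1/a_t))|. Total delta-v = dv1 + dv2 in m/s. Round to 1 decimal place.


Step 1: Transfer semi-major axis a_t = (6.826322e+06 + 2.349063e+07) / 2 = 1.515848e+07 m
Step 2: v1 (circular at r1) = sqrt(mu/r1) = 7641.44 m/s
Step 3: v_t1 = sqrt(mu*(2/r1 - 1/a_t)) = 9512.5 m/s
Step 4: dv1 = |9512.5 - 7641.44| = 1871.06 m/s
Step 5: v2 (circular at r2) = 4119.28 m/s, v_t2 = 2764.31 m/s
Step 6: dv2 = |4119.28 - 2764.31| = 1354.97 m/s
Step 7: Total delta-v = 1871.06 + 1354.97 = 3226.0 m/s

3226.0


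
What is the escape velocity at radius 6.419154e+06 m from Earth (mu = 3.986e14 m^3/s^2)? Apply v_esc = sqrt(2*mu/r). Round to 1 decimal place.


Step 1: 2*mu/r = 2 * 3.986e14 / 6.419154e+06 = 124190820.161
Step 2: v_esc = sqrt(124190820.161) = 11144.1 m/s

11144.1


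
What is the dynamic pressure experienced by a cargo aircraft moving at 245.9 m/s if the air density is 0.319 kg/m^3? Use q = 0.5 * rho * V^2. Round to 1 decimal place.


Step 1: V^2 = 245.9^2 = 60466.81
Step 2: q = 0.5 * 0.319 * 60466.81
Step 3: q = 9644.5 Pa

9644.5


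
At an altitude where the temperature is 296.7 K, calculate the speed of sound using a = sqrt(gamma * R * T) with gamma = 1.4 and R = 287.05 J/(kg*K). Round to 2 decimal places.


Step 1: gamma * R * T = 1.4 * 287.05 * 296.7 = 119234.829
Step 2: a = sqrt(119234.829) = 345.30 m/s

345.30


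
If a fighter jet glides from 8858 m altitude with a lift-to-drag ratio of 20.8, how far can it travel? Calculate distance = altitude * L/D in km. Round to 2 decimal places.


Step 1: Glide distance = altitude * L/D = 8858 * 20.8 = 184246.4 m
Step 2: Convert to km: 184246.4 / 1000 = 184.25 km

184.25


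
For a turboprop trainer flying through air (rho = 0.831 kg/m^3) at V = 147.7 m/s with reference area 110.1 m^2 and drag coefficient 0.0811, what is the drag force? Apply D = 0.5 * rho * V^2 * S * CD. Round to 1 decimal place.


Step 1: Dynamic pressure q = 0.5 * 0.831 * 147.7^2 = 9064.253 Pa
Step 2: Drag D = q * S * CD = 9064.253 * 110.1 * 0.0811
Step 3: D = 80935.7 N

80935.7


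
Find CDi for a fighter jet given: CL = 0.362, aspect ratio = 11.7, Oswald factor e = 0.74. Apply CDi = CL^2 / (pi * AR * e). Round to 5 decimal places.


Step 1: CL^2 = 0.362^2 = 0.131044
Step 2: pi * AR * e = 3.14159 * 11.7 * 0.74 = 27.199909
Step 3: CDi = 0.131044 / 27.199909 = 0.00482

0.00482


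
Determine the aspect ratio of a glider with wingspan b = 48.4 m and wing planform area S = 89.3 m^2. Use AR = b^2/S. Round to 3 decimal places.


Step 1: b^2 = 48.4^2 = 2342.56
Step 2: AR = 2342.56 / 89.3 = 26.232

26.232


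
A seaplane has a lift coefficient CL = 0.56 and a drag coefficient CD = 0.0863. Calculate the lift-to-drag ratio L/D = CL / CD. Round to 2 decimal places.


Step 1: L/D = CL / CD = 0.56 / 0.0863
Step 2: L/D = 6.49

6.49


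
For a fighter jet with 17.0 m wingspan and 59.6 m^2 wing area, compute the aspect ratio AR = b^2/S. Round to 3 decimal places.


Step 1: b^2 = 17.0^2 = 289.0
Step 2: AR = 289.0 / 59.6 = 4.849

4.849


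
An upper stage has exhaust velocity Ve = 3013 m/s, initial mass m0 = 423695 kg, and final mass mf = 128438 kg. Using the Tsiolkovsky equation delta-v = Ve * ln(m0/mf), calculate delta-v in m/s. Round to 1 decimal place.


Step 1: Mass ratio m0/mf = 423695 / 128438 = 3.298829
Step 2: ln(3.298829) = 1.193568
Step 3: delta-v = 3013 * 1.193568 = 3596.2 m/s

3596.2


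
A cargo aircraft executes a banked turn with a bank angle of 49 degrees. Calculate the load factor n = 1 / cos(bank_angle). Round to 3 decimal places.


Step 1: Convert 49 degrees to radians = 0.855211
Step 2: cos(49 deg) = 0.656059
Step 3: n = 1 / 0.656059 = 1.524

1.524


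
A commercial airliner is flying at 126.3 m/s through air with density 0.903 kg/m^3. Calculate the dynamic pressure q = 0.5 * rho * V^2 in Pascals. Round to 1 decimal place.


Step 1: V^2 = 126.3^2 = 15951.69
Step 2: q = 0.5 * 0.903 * 15951.69
Step 3: q = 7202.2 Pa

7202.2


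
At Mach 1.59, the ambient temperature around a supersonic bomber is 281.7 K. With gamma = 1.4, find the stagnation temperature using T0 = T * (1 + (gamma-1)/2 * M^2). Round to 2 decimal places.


Step 1: (gamma-1)/2 = 0.2
Step 2: M^2 = 2.5281
Step 3: 1 + 0.2 * 2.5281 = 1.50562
Step 4: T0 = 281.7 * 1.50562 = 424.13 K

424.13


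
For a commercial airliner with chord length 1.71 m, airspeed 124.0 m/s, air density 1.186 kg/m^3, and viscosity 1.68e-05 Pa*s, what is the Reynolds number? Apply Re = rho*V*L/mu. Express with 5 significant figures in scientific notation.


Step 1: Numerator = rho * V * L = 1.186 * 124.0 * 1.71 = 251.47944
Step 2: Re = 251.47944 / 1.68e-05
Step 3: Re = 1.4969e+07

1.4969e+07


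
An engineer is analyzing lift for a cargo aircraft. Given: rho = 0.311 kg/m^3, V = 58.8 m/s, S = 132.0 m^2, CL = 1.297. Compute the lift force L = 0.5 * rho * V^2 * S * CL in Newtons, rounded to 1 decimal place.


Step 1: Calculate dynamic pressure q = 0.5 * 0.311 * 58.8^2 = 0.5 * 0.311 * 3457.44 = 537.6319 Pa
Step 2: Multiply by wing area and lift coefficient: L = 537.6319 * 132.0 * 1.297
Step 3: L = 70967.4134 * 1.297 = 92044.7 N

92044.7


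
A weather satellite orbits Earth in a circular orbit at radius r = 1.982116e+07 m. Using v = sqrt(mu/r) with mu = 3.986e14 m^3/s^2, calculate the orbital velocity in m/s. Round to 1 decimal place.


Step 1: mu / r = 3.986e14 / 1.982116e+07 = 20109822.0286
Step 2: v = sqrt(20109822.0286) = 4484.4 m/s

4484.4


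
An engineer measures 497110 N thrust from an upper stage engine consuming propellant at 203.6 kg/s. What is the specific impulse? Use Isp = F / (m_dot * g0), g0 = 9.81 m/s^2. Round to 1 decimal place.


Step 1: m_dot * g0 = 203.6 * 9.81 = 1997.32
Step 2: Isp = 497110 / 1997.32 = 248.9 s

248.9


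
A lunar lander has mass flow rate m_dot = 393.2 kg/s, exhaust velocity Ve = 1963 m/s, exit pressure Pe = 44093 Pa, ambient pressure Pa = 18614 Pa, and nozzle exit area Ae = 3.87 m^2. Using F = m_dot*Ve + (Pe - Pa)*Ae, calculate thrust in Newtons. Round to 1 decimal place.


Step 1: Momentum thrust = m_dot * Ve = 393.2 * 1963 = 771851.6 N
Step 2: Pressure thrust = (Pe - Pa) * Ae = (44093 - 18614) * 3.87 = 98603.73 N
Step 3: Total thrust F = 771851.6 + 98603.73 = 870455.3 N

870455.3


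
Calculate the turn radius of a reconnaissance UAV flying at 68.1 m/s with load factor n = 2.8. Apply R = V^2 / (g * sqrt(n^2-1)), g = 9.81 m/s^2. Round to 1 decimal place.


Step 1: V^2 = 68.1^2 = 4637.61
Step 2: n^2 - 1 = 2.8^2 - 1 = 6.84
Step 3: sqrt(6.84) = 2.615339
Step 4: R = 4637.61 / (9.81 * 2.615339) = 180.8 m

180.8


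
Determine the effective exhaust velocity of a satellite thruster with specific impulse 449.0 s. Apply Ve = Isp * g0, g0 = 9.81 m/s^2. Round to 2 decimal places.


Step 1: Ve = Isp * g0 = 449.0 * 9.81
Step 2: Ve = 4404.69 m/s

4404.69


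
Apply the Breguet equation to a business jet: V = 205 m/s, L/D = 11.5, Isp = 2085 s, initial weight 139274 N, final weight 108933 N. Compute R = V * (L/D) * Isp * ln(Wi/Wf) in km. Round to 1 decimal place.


Step 1: Coefficient = V * (L/D) * Isp = 205 * 11.5 * 2085 = 4915387.5 m
Step 2: Wi/Wf = 139274 / 108933 = 1.278529
Step 3: ln(1.278529) = 0.24571
Step 4: R = 4915387.5 * 0.24571 = 1207760.9 m = 1207.8 km

1207.8


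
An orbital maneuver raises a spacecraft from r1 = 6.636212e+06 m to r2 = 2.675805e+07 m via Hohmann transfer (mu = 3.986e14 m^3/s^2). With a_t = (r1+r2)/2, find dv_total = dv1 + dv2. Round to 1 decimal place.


Step 1: Transfer semi-major axis a_t = (6.636212e+06 + 2.675805e+07) / 2 = 1.669713e+07 m
Step 2: v1 (circular at r1) = sqrt(mu/r1) = 7750.12 m/s
Step 3: v_t1 = sqrt(mu*(2/r1 - 1/a_t)) = 9811.03 m/s
Step 4: dv1 = |9811.03 - 7750.12| = 2060.91 m/s
Step 5: v2 (circular at r2) = 3859.59 m/s, v_t2 = 2433.22 m/s
Step 6: dv2 = |3859.59 - 2433.22| = 1426.38 m/s
Step 7: Total delta-v = 2060.91 + 1426.38 = 3487.3 m/s

3487.3


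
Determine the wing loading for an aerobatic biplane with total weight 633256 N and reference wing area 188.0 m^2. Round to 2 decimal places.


Step 1: Wing loading = W / S = 633256 / 188.0
Step 2: Wing loading = 3368.38 N/m^2

3368.38


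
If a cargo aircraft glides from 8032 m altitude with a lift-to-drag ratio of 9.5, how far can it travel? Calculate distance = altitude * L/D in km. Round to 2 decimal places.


Step 1: Glide distance = altitude * L/D = 8032 * 9.5 = 76304.0 m
Step 2: Convert to km: 76304.0 / 1000 = 76.30 km

76.30


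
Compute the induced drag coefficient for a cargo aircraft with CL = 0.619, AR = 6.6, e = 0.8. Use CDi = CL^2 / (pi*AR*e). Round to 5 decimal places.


Step 1: CL^2 = 0.619^2 = 0.383161
Step 2: pi * AR * e = 3.14159 * 6.6 * 0.8 = 16.587609
Step 3: CDi = 0.383161 / 16.587609 = 0.02310

0.02310


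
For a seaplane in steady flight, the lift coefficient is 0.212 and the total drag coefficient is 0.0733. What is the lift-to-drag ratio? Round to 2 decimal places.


Step 1: L/D = CL / CD = 0.212 / 0.0733
Step 2: L/D = 2.89

2.89


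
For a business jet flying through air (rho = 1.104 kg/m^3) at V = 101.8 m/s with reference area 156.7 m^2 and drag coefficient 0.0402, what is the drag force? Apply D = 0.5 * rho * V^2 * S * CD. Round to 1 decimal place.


Step 1: Dynamic pressure q = 0.5 * 1.104 * 101.8^2 = 5720.5085 Pa
Step 2: Drag D = q * S * CD = 5720.5085 * 156.7 * 0.0402
Step 3: D = 36035.4 N

36035.4


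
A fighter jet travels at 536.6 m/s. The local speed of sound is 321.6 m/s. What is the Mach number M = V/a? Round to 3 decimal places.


Step 1: M = V / a = 536.6 / 321.6
Step 2: M = 1.669

1.669


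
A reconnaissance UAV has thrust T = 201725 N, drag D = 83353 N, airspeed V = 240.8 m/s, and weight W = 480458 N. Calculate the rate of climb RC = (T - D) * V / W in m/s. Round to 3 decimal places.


Step 1: Excess thrust = T - D = 201725 - 83353 = 118372 N
Step 2: Excess power = 118372 * 240.8 = 28503977.6 W
Step 3: RC = 28503977.6 / 480458 = 59.327 m/s

59.327


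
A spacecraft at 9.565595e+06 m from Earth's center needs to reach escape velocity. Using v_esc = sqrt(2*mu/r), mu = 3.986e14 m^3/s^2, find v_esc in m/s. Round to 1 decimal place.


Step 1: 2*mu/r = 2 * 3.986e14 / 9.565595e+06 = 83340346.3141
Step 2: v_esc = sqrt(83340346.3141) = 9129.1 m/s

9129.1


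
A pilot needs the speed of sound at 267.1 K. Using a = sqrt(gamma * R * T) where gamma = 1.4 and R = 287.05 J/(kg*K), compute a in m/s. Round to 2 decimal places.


Step 1: gamma * R * T = 1.4 * 287.05 * 267.1 = 107339.477
Step 2: a = sqrt(107339.477) = 327.63 m/s

327.63


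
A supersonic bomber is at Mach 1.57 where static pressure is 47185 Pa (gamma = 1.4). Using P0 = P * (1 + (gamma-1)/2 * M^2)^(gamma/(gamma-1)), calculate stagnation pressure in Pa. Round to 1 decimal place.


Step 1: (gamma-1)/2 * M^2 = 0.2 * 2.4649 = 0.49298
Step 2: 1 + 0.49298 = 1.49298
Step 3: Exponent gamma/(gamma-1) = 3.5
Step 4: P0 = 47185 * 1.49298^3.5 = 191863.7 Pa

191863.7


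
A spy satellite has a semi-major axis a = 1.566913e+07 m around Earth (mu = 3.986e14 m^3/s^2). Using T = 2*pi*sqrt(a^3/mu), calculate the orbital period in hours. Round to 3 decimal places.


Step 1: a^3 / mu = 3.847110e+21 / 3.986e14 = 9.651556e+06
Step 2: sqrt(9.651556e+06) = 3106.6954 s
Step 3: T = 2*pi * 3106.6954 = 19519.94 s
Step 4: T in hours = 19519.94 / 3600 = 5.422 hours

5.422


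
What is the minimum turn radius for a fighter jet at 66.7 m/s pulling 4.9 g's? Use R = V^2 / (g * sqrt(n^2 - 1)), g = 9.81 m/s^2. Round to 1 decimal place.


Step 1: V^2 = 66.7^2 = 4448.89
Step 2: n^2 - 1 = 4.9^2 - 1 = 23.01
Step 3: sqrt(23.01) = 4.796874
Step 4: R = 4448.89 / (9.81 * 4.796874) = 94.5 m

94.5


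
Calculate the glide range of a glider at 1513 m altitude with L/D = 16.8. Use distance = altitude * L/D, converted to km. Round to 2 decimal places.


Step 1: Glide distance = altitude * L/D = 1513 * 16.8 = 25418.4 m
Step 2: Convert to km: 25418.4 / 1000 = 25.42 km

25.42


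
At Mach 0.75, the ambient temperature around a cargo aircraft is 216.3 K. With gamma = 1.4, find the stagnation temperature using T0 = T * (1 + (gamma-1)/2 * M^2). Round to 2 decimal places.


Step 1: (gamma-1)/2 = 0.2
Step 2: M^2 = 0.5625
Step 3: 1 + 0.2 * 0.5625 = 1.1125
Step 4: T0 = 216.3 * 1.1125 = 240.63 K

240.63


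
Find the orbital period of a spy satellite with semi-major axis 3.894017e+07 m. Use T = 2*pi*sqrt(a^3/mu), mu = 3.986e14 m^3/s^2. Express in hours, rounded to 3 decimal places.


Step 1: a^3 / mu = 5.904641e+22 / 3.986e14 = 1.481345e+08
Step 2: sqrt(1.481345e+08) = 12171.052 s
Step 3: T = 2*pi * 12171.052 = 76472.98 s
Step 4: T in hours = 76472.98 / 3600 = 21.242 hours

21.242


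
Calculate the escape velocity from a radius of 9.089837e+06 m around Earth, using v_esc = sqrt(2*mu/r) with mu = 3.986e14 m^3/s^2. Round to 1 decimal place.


Step 1: 2*mu/r = 2 * 3.986e14 / 9.089837e+06 = 87702342.7373
Step 2: v_esc = sqrt(87702342.7373) = 9365.0 m/s

9365.0


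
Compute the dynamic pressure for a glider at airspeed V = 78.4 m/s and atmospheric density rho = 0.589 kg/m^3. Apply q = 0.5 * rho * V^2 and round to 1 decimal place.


Step 1: V^2 = 78.4^2 = 6146.56
Step 2: q = 0.5 * 0.589 * 6146.56
Step 3: q = 1810.2 Pa

1810.2


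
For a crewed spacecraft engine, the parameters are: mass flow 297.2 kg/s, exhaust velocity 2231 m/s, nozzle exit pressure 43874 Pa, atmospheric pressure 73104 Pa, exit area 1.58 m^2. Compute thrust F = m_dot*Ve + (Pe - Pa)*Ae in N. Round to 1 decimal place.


Step 1: Momentum thrust = m_dot * Ve = 297.2 * 2231 = 663053.2 N
Step 2: Pressure thrust = (Pe - Pa) * Ae = (43874 - 73104) * 1.58 = -46183.40 N
Step 3: Total thrust F = 663053.2 + -46183.40 = 616869.8 N

616869.8


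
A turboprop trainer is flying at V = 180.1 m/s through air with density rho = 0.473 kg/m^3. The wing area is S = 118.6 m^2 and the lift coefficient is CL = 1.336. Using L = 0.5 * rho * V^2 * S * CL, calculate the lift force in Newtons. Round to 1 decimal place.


Step 1: Calculate dynamic pressure q = 0.5 * 0.473 * 180.1^2 = 0.5 * 0.473 * 32436.01 = 7671.1164 Pa
Step 2: Multiply by wing area and lift coefficient: L = 7671.1164 * 118.6 * 1.336
Step 3: L = 909794.4009 * 1.336 = 1215485.3 N

1215485.3


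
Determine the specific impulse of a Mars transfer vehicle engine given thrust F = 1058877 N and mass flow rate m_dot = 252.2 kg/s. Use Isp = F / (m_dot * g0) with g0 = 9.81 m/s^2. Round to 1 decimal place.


Step 1: m_dot * g0 = 252.2 * 9.81 = 2474.08
Step 2: Isp = 1058877 / 2474.08 = 428.0 s

428.0


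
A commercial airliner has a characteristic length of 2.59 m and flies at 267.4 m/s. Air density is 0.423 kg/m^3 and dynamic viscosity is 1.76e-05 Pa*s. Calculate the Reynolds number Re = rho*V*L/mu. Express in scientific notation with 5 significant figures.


Step 1: Numerator = rho * V * L = 0.423 * 267.4 * 2.59 = 292.955418
Step 2: Re = 292.955418 / 1.76e-05
Step 3: Re = 1.6645e+07

1.6645e+07


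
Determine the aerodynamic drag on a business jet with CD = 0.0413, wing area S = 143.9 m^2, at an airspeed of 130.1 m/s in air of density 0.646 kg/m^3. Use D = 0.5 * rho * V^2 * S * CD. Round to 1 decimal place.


Step 1: Dynamic pressure q = 0.5 * 0.646 * 130.1^2 = 5467.1012 Pa
Step 2: Drag D = q * S * CD = 5467.1012 * 143.9 * 0.0413
Step 3: D = 32491.4 N

32491.4


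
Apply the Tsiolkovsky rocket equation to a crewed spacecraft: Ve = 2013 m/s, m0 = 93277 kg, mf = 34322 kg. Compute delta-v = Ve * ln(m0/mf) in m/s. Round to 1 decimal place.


Step 1: Mass ratio m0/mf = 93277 / 34322 = 2.717703
Step 2: ln(2.717703) = 0.999787
Step 3: delta-v = 2013 * 0.999787 = 2012.6 m/s

2012.6


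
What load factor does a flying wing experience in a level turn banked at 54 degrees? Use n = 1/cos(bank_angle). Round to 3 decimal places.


Step 1: Convert 54 degrees to radians = 0.942478
Step 2: cos(54 deg) = 0.587785
Step 3: n = 1 / 0.587785 = 1.701

1.701


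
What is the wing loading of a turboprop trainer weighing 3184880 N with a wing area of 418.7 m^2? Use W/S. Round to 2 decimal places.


Step 1: Wing loading = W / S = 3184880 / 418.7
Step 2: Wing loading = 7606.59 N/m^2

7606.59


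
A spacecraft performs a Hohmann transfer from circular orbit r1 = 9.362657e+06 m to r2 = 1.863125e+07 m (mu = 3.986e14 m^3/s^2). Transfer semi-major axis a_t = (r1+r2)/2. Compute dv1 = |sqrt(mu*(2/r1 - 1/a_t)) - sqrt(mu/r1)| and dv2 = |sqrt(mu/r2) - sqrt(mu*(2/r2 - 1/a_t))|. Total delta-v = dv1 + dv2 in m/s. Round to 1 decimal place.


Step 1: Transfer semi-major axis a_t = (9.362657e+06 + 1.863125e+07) / 2 = 1.399695e+07 m
Step 2: v1 (circular at r1) = sqrt(mu/r1) = 6524.83 m/s
Step 3: v_t1 = sqrt(mu*(2/r1 - 1/a_t)) = 7527.89 m/s
Step 4: dv1 = |7527.89 - 6524.83| = 1003.06 m/s
Step 5: v2 (circular at r2) = 4625.38 m/s, v_t2 = 3782.95 m/s
Step 6: dv2 = |4625.38 - 3782.95| = 842.43 m/s
Step 7: Total delta-v = 1003.06 + 842.43 = 1845.5 m/s

1845.5


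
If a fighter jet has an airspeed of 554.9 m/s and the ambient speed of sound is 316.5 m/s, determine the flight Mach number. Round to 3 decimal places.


Step 1: M = V / a = 554.9 / 316.5
Step 2: M = 1.753

1.753


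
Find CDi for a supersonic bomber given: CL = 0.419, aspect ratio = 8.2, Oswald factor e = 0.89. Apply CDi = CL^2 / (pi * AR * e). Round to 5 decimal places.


Step 1: CL^2 = 0.419^2 = 0.175561
Step 2: pi * AR * e = 3.14159 * 8.2 * 0.89 = 22.927343
Step 3: CDi = 0.175561 / 22.927343 = 0.00766

0.00766


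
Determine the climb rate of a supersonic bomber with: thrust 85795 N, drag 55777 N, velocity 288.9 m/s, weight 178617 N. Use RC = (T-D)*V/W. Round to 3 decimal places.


Step 1: Excess thrust = T - D = 85795 - 55777 = 30018 N
Step 2: Excess power = 30018 * 288.9 = 8672200.2 W
Step 3: RC = 8672200.2 / 178617 = 48.552 m/s

48.552


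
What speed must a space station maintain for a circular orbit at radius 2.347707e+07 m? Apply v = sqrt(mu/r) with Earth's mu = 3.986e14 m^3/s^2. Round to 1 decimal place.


Step 1: mu / r = 3.986e14 / 2.347707e+07 = 16978268.5829
Step 2: v = sqrt(16978268.5829) = 4120.5 m/s

4120.5


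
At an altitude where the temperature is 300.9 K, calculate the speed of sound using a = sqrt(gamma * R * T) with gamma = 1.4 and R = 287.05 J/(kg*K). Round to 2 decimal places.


Step 1: gamma * R * T = 1.4 * 287.05 * 300.9 = 120922.683
Step 2: a = sqrt(120922.683) = 347.74 m/s

347.74


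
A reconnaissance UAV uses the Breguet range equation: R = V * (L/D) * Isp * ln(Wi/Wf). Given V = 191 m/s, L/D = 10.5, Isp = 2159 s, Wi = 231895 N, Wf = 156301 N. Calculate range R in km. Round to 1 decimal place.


Step 1: Coefficient = V * (L/D) * Isp = 191 * 10.5 * 2159 = 4329874.5 m
Step 2: Wi/Wf = 231895 / 156301 = 1.483644
Step 3: ln(1.483644) = 0.394501
Step 4: R = 4329874.5 * 0.394501 = 1708140.0 m = 1708.1 km

1708.1


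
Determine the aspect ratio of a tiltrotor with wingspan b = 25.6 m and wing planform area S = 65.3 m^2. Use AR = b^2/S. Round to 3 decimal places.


Step 1: b^2 = 25.6^2 = 655.36
Step 2: AR = 655.36 / 65.3 = 10.036

10.036


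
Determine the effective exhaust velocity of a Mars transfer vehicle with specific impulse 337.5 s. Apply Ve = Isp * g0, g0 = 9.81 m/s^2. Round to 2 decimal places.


Step 1: Ve = Isp * g0 = 337.5 * 9.81
Step 2: Ve = 3310.88 m/s

3310.88


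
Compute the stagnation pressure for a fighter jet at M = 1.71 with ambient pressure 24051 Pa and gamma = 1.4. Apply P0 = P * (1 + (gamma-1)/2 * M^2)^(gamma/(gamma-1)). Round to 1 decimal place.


Step 1: (gamma-1)/2 * M^2 = 0.2 * 2.9241 = 0.58482
Step 2: 1 + 0.58482 = 1.58482
Step 3: Exponent gamma/(gamma-1) = 3.5
Step 4: P0 = 24051 * 1.58482^3.5 = 120521.1 Pa

120521.1


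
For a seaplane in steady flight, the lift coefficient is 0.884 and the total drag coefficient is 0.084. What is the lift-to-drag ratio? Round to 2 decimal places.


Step 1: L/D = CL / CD = 0.884 / 0.084
Step 2: L/D = 10.52

10.52


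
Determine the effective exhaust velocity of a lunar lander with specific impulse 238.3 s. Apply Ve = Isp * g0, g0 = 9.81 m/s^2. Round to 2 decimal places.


Step 1: Ve = Isp * g0 = 238.3 * 9.81
Step 2: Ve = 2337.72 m/s

2337.72


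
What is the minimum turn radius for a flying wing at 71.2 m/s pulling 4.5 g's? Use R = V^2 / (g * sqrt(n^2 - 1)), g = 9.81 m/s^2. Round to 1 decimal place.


Step 1: V^2 = 71.2^2 = 5069.44
Step 2: n^2 - 1 = 4.5^2 - 1 = 19.25
Step 3: sqrt(19.25) = 4.387482
Step 4: R = 5069.44 / (9.81 * 4.387482) = 117.8 m

117.8


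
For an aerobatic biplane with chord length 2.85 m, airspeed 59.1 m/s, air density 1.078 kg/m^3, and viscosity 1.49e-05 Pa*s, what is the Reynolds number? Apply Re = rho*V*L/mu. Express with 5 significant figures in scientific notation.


Step 1: Numerator = rho * V * L = 1.078 * 59.1 * 2.85 = 181.57293
Step 2: Re = 181.57293 / 1.49e-05
Step 3: Re = 1.2186e+07

1.2186e+07


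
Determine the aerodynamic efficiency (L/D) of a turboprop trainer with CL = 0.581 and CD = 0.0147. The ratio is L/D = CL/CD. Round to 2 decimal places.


Step 1: L/D = CL / CD = 0.581 / 0.0147
Step 2: L/D = 39.52

39.52


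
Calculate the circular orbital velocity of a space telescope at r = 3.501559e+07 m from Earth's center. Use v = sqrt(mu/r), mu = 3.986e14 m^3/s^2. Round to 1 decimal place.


Step 1: mu / r = 3.986e14 / 3.501559e+07 = 11383500.892
Step 2: v = sqrt(11383500.892) = 3373.9 m/s

3373.9


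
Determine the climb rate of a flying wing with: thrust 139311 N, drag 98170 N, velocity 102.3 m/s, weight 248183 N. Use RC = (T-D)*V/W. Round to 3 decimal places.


Step 1: Excess thrust = T - D = 139311 - 98170 = 41141 N
Step 2: Excess power = 41141 * 102.3 = 4208724.3 W
Step 3: RC = 4208724.3 / 248183 = 16.958 m/s

16.958


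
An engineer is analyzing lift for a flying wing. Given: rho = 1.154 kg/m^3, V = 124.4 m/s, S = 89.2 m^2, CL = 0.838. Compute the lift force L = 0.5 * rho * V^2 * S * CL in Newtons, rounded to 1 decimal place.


Step 1: Calculate dynamic pressure q = 0.5 * 1.154 * 124.4^2 = 0.5 * 1.154 * 15475.36 = 8929.2827 Pa
Step 2: Multiply by wing area and lift coefficient: L = 8929.2827 * 89.2 * 0.838
Step 3: L = 796492.0186 * 0.838 = 667460.3 N

667460.3


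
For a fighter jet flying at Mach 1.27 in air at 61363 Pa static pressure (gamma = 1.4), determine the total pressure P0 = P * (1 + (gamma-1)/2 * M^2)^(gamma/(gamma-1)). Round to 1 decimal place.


Step 1: (gamma-1)/2 * M^2 = 0.2 * 1.6129 = 0.32258
Step 2: 1 + 0.32258 = 1.32258
Step 3: Exponent gamma/(gamma-1) = 3.5
Step 4: P0 = 61363 * 1.32258^3.5 = 163261.4 Pa

163261.4


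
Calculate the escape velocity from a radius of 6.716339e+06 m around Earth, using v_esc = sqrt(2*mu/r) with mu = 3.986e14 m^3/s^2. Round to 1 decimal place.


Step 1: 2*mu/r = 2 * 3.986e14 / 6.716339e+06 = 118695616.7638
Step 2: v_esc = sqrt(118695616.7638) = 10894.8 m/s

10894.8


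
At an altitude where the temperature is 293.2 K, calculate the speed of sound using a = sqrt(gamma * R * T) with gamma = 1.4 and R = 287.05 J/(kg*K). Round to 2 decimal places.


Step 1: gamma * R * T = 1.4 * 287.05 * 293.2 = 117828.284
Step 2: a = sqrt(117828.284) = 343.26 m/s

343.26


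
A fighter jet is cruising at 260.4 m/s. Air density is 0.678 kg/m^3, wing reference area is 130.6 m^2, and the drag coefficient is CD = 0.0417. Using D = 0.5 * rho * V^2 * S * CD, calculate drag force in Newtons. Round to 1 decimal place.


Step 1: Dynamic pressure q = 0.5 * 0.678 * 260.4^2 = 22986.9662 Pa
Step 2: Drag D = q * S * CD = 22986.9662 * 130.6 * 0.0417
Step 3: D = 125187.5 N

125187.5


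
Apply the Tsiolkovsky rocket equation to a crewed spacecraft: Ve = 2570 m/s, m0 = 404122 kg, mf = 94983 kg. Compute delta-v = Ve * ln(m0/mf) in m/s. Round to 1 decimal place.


Step 1: Mass ratio m0/mf = 404122 / 94983 = 4.254677
Step 2: ln(4.254677) = 1.448019
Step 3: delta-v = 2570 * 1.448019 = 3721.4 m/s

3721.4


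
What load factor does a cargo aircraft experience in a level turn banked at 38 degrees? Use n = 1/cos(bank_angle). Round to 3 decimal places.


Step 1: Convert 38 degrees to radians = 0.663225
Step 2: cos(38 deg) = 0.788011
Step 3: n = 1 / 0.788011 = 1.269

1.269


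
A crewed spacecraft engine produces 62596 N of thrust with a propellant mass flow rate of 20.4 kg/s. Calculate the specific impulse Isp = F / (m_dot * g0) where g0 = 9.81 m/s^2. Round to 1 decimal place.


Step 1: m_dot * g0 = 20.4 * 9.81 = 200.12
Step 2: Isp = 62596 / 200.12 = 312.8 s

312.8


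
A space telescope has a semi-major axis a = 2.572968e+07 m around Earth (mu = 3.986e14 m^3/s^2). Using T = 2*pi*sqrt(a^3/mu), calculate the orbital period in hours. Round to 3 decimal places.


Step 1: a^3 / mu = 1.703347e+22 / 3.986e14 = 4.273324e+07
Step 2: sqrt(4.273324e+07) = 6537.0669 s
Step 3: T = 2*pi * 6537.0669 = 41073.6 s
Step 4: T in hours = 41073.6 / 3600 = 11.409 hours

11.409


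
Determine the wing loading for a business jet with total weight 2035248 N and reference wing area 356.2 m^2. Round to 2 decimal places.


Step 1: Wing loading = W / S = 2035248 / 356.2
Step 2: Wing loading = 5713.78 N/m^2

5713.78


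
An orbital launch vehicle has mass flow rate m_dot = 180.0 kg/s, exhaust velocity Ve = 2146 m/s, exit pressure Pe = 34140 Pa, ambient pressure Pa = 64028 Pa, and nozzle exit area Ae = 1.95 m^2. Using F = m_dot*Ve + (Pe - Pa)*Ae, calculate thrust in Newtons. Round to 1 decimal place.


Step 1: Momentum thrust = m_dot * Ve = 180.0 * 2146 = 386280.0 N
Step 2: Pressure thrust = (Pe - Pa) * Ae = (34140 - 64028) * 1.95 = -58281.60 N
Step 3: Total thrust F = 386280.0 + -58281.60 = 327998.4 N

327998.4


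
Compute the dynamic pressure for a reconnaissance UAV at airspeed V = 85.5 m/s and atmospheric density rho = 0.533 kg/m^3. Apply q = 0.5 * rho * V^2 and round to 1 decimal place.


Step 1: V^2 = 85.5^2 = 7310.25
Step 2: q = 0.5 * 0.533 * 7310.25
Step 3: q = 1948.2 Pa

1948.2


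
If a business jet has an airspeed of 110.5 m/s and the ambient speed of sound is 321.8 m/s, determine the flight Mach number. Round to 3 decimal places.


Step 1: M = V / a = 110.5 / 321.8
Step 2: M = 0.343

0.343


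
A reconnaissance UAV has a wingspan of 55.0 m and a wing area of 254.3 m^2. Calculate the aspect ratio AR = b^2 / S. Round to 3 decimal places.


Step 1: b^2 = 55.0^2 = 3025.0
Step 2: AR = 3025.0 / 254.3 = 11.895

11.895


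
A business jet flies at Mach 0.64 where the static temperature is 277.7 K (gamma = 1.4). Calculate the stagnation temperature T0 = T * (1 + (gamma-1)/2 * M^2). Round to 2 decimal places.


Step 1: (gamma-1)/2 = 0.2
Step 2: M^2 = 0.4096
Step 3: 1 + 0.2 * 0.4096 = 1.08192
Step 4: T0 = 277.7 * 1.08192 = 300.45 K

300.45


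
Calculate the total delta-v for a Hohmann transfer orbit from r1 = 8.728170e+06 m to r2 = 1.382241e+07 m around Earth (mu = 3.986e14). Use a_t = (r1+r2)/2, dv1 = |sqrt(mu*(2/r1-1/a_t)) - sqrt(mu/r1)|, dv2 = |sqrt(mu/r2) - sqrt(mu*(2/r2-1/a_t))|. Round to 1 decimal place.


Step 1: Transfer semi-major axis a_t = (8.728170e+06 + 1.382241e+07) / 2 = 1.127529e+07 m
Step 2: v1 (circular at r1) = sqrt(mu/r1) = 6757.83 m/s
Step 3: v_t1 = sqrt(mu*(2/r1 - 1/a_t)) = 7482.3 m/s
Step 4: dv1 = |7482.3 - 6757.83| = 724.47 m/s
Step 5: v2 (circular at r2) = 5370.03 m/s, v_t2 = 4724.7 m/s
Step 6: dv2 = |5370.03 - 4724.7| = 645.33 m/s
Step 7: Total delta-v = 724.47 + 645.33 = 1369.8 m/s

1369.8


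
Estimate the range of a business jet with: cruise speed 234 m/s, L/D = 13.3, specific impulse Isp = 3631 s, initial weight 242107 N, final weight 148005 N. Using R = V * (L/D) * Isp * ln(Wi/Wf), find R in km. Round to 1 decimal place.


Step 1: Coefficient = V * (L/D) * Isp = 234 * 13.3 * 3631 = 11300398.2 m
Step 2: Wi/Wf = 242107 / 148005 = 1.635803
Step 3: ln(1.635803) = 0.492134
Step 4: R = 11300398.2 * 0.492134 = 5561307.0 m = 5561.3 km

5561.3


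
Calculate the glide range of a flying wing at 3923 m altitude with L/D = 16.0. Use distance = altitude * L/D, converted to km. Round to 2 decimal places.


Step 1: Glide distance = altitude * L/D = 3923 * 16.0 = 62768.0 m
Step 2: Convert to km: 62768.0 / 1000 = 62.77 km

62.77


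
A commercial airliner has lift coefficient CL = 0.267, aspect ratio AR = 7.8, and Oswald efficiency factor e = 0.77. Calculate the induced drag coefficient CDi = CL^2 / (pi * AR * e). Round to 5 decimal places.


Step 1: CL^2 = 0.267^2 = 0.071289
Step 2: pi * AR * e = 3.14159 * 7.8 * 0.77 = 18.868405
Step 3: CDi = 0.071289 / 18.868405 = 0.00378

0.00378


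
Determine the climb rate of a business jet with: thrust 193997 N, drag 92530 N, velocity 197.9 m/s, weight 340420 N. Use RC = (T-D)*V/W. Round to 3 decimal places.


Step 1: Excess thrust = T - D = 193997 - 92530 = 101467 N
Step 2: Excess power = 101467 * 197.9 = 20080319.3 W
Step 3: RC = 20080319.3 / 340420 = 58.987 m/s

58.987


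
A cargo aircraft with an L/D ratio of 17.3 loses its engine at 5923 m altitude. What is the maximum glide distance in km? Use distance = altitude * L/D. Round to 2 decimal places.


Step 1: Glide distance = altitude * L/D = 5923 * 17.3 = 102467.9 m
Step 2: Convert to km: 102467.9 / 1000 = 102.47 km

102.47


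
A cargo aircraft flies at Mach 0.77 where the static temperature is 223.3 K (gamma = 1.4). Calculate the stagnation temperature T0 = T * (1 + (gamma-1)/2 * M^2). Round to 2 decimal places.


Step 1: (gamma-1)/2 = 0.2
Step 2: M^2 = 0.5929
Step 3: 1 + 0.2 * 0.5929 = 1.11858
Step 4: T0 = 223.3 * 1.11858 = 249.78 K

249.78


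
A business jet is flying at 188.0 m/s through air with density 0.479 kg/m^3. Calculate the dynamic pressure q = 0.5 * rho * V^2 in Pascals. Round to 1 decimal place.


Step 1: V^2 = 188.0^2 = 35344.0
Step 2: q = 0.5 * 0.479 * 35344.0
Step 3: q = 8464.9 Pa

8464.9


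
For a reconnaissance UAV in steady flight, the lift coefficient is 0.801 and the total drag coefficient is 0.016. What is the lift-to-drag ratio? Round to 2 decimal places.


Step 1: L/D = CL / CD = 0.801 / 0.016
Step 2: L/D = 50.06

50.06


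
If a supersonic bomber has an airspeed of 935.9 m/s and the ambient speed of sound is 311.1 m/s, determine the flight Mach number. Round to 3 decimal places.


Step 1: M = V / a = 935.9 / 311.1
Step 2: M = 3.008

3.008


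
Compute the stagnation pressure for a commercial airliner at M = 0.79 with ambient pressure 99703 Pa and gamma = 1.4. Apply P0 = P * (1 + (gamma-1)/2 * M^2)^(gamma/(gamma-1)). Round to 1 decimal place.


Step 1: (gamma-1)/2 * M^2 = 0.2 * 0.6241 = 0.12482
Step 2: 1 + 0.12482 = 1.12482
Step 3: Exponent gamma/(gamma-1) = 3.5
Step 4: P0 = 99703 * 1.12482^3.5 = 150486.9 Pa

150486.9


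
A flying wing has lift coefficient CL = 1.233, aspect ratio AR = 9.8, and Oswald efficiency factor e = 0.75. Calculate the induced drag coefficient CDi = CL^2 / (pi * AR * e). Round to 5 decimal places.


Step 1: CL^2 = 1.233^2 = 1.520289
Step 2: pi * AR * e = 3.14159 * 9.8 * 0.75 = 23.090706
Step 3: CDi = 1.520289 / 23.090706 = 0.06584

0.06584


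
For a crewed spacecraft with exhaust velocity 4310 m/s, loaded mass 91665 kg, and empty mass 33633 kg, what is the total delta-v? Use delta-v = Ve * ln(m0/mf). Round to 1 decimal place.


Step 1: Mass ratio m0/mf = 91665 / 33633 = 2.725448
Step 2: ln(2.725448) = 1.002633
Step 3: delta-v = 4310 * 1.002633 = 4321.3 m/s

4321.3


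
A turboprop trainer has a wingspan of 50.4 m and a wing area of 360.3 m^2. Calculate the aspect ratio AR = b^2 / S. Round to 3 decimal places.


Step 1: b^2 = 50.4^2 = 2540.16
Step 2: AR = 2540.16 / 360.3 = 7.050

7.050


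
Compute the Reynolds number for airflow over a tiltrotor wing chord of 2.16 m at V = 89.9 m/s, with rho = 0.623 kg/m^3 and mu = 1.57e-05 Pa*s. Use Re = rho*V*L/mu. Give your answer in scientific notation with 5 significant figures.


Step 1: Numerator = rho * V * L = 0.623 * 89.9 * 2.16 = 120.976632
Step 2: Re = 120.976632 / 1.57e-05
Step 3: Re = 7.7055e+06

7.7055e+06


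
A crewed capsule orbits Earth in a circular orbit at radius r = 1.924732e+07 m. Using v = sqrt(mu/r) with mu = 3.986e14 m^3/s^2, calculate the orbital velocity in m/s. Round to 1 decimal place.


Step 1: mu / r = 3.986e14 / 1.924732e+07 = 20709376.6821
Step 2: v = sqrt(20709376.6821) = 4550.8 m/s

4550.8
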